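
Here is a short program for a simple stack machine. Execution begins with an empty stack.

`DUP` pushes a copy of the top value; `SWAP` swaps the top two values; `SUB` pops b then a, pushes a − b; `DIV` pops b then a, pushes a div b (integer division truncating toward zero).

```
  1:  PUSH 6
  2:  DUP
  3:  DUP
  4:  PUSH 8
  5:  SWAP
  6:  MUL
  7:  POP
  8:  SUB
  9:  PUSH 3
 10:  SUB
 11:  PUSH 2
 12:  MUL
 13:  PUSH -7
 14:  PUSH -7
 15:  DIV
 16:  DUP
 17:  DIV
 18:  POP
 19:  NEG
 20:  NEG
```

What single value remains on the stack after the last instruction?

PUSH 6  -> 6
DUP     -> 6 6
DUP     -> 6 6 6
PUSH 8  -> 6 6 6 8
SWAP    -> 6 6 8 6
MUL     -> 6 6 48
POP     -> 6 6
SUB     -> 0
PUSH 3  -> 0 3
SUB     -> -3
PUSH 2  -> -3 2
MUL     -> -6
PUSH -7 -> -6 -7
PUSH -7 -> -6 -7 -7
DIV     -> -6 1
DUP     -> -6 1 1
DIV     -> -6 1
POP     -> -6
NEG     -> 6
NEG     -> -6

-6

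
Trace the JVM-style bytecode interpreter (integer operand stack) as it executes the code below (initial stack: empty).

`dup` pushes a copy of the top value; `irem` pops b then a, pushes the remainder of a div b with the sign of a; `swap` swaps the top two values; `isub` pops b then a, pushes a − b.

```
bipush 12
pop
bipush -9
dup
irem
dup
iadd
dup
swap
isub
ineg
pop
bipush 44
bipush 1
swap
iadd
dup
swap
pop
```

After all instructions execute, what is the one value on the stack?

bipush 12 : [12]
pop       : []
bipush -9 : [-9]
dup       : [-9, -9]
irem      : [0]
dup       : [0, 0]
iadd      : [0]
dup       : [0, 0]
swap      : [0, 0]
isub      : [0]
ineg      : [0]
pop       : []
bipush 44 : [44]
bipush 1  : [44, 1]
swap      : [1, 44]
iadd      : [45]
dup       : [45, 45]
swap      : [45, 45]
pop       : [45]

45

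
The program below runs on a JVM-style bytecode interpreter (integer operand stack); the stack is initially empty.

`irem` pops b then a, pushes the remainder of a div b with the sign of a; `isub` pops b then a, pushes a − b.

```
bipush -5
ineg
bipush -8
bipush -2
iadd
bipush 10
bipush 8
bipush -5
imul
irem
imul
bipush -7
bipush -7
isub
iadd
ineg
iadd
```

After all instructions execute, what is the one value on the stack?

bipush -5 : [-5]
ineg      : [5]
bipush -8 : [5, -8]
bipush -2 : [5, -8, -2]
iadd      : [5, -10]
bipush 10 : [5, -10, 10]
bipush 8  : [5, -10, 10, 8]
bipush -5 : [5, -10, 10, 8, -5]
imul      : [5, -10, 10, -40]
irem      : [5, -10, 10]
imul      : [5, -100]
bipush -7 : [5, -100, -7]
bipush -7 : [5, -100, -7, -7]
isub      : [5, -100, 0]
iadd      : [5, -100]
ineg      : [5, 100]
iadd      : [105]

105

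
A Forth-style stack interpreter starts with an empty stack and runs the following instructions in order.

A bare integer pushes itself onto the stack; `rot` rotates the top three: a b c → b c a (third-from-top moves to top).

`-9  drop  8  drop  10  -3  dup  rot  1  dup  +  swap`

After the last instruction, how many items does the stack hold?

-9   : -9
drop : (empty)
8    : 8
drop : (empty)
10   : 10
-3   : 10 -3
dup  : 10 -3 -3
rot  : -3 -3 10
1    : -3 -3 10 1
dup  : -3 -3 10 1 1
+    : -3 -3 10 2
swap : -3 -3 2 10

4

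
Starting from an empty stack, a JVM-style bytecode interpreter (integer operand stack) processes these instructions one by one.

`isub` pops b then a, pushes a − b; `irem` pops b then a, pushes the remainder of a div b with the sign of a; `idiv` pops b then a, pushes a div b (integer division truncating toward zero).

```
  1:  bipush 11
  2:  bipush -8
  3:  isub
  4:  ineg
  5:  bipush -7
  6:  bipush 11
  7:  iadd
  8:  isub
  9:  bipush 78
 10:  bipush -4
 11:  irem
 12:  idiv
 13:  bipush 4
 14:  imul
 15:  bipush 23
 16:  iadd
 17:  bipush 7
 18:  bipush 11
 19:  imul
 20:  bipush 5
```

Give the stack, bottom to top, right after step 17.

bipush 11 : [11]
bipush -8 : [11, -8]
isub      : [19]
ineg      : [-19]
bipush -7 : [-19, -7]
bipush 11 : [-19, -7, 11]
iadd      : [-19, 4]
isub      : [-23]
bipush 78 : [-23, 78]
bipush -4 : [-23, 78, -4]
irem      : [-23, 2]
idiv      : [-11]
bipush 4  : [-11, 4]
imul      : [-44]
bipush 23 : [-44, 23]
iadd      : [-21]
bipush 7  : [-21, 7]

[-21, 7]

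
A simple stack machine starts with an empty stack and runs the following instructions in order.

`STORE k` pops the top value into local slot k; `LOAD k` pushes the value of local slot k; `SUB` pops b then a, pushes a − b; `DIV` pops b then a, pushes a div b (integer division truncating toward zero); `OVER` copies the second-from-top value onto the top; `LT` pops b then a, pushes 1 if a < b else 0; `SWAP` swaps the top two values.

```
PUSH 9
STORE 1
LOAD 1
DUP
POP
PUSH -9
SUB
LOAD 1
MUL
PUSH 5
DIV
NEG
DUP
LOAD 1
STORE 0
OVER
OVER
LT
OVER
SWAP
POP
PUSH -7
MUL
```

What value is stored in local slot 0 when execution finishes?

PUSH 9  → 9
STORE 1 → (empty)
LOAD 1  → 9
DUP     → 9 9
POP     → 9
PUSH -9 → 9 -9
SUB     → 18
LOAD 1  → 18 9
MUL     → 162
PUSH 5  → 162 5
DIV     → 32
NEG     → -32
DUP     → -32 -32
LOAD 1  → -32 -32 9
STORE 0 → -32 -32
OVER    → -32 -32 -32
OVER    → -32 -32 -32 -32
LT      → -32 -32 0
OVER    → -32 -32 0 -32
SWAP    → -32 -32 -32 0
POP     → -32 -32 -32
PUSH -7 → -32 -32 -32 -7
MUL     → -32 -32 224

9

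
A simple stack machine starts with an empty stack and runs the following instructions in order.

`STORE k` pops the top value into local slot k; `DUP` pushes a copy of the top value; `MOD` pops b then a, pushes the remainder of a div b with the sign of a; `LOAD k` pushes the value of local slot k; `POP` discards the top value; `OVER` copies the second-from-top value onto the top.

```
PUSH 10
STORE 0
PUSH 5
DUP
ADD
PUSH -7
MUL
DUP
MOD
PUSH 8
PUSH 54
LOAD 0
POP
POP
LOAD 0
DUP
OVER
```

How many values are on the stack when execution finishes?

5

PUSH 10 -> [10]
STORE 0 -> []
PUSH 5  -> [5]
DUP     -> [5, 5]
ADD     -> [10]
PUSH -7 -> [10, -7]
MUL     -> [-70]
DUP     -> [-70, -70]
MOD     -> [0]
PUSH 8  -> [0, 8]
PUSH 54 -> [0, 8, 54]
LOAD 0  -> [0, 8, 54, 10]
POP     -> [0, 8, 54]
POP     -> [0, 8]
LOAD 0  -> [0, 8, 10]
DUP     -> [0, 8, 10, 10]
OVER    -> [0, 8, 10, 10, 10]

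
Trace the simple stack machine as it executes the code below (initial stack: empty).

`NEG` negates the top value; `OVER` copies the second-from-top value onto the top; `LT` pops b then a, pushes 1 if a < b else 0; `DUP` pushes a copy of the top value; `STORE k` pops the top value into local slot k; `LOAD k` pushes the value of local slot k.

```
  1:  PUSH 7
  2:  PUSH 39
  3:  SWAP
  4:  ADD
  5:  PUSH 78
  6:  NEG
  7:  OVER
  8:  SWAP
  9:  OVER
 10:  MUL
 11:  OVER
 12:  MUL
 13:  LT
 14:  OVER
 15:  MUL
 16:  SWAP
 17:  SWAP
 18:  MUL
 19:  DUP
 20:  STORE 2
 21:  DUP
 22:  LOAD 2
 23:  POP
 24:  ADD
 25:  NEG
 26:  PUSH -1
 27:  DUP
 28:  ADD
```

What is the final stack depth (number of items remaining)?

2

PUSH 7   [7]
PUSH 39  [7, 39]
SWAP     [39, 7]
ADD      [46]
PUSH 78  [46, 78]
NEG      [46, -78]
OVER     [46, -78, 46]
SWAP     [46, 46, -78]
OVER     [46, 46, -78, 46]
MUL      [46, 46, -3588]
OVER     [46, 46, -3588, 46]
MUL      [46, 46, -165048]
LT       [46, 0]
OVER     [46, 0, 46]
MUL      [46, 0]
SWAP     [0, 46]
SWAP     [46, 0]
MUL      [0]
DUP      [0, 0]
STORE 2  [0]
DUP      [0, 0]
LOAD 2   [0, 0, 0]
POP      [0, 0]
ADD      [0]
NEG      [0]
PUSH -1  [0, -1]
DUP      [0, -1, -1]
ADD      [0, -2]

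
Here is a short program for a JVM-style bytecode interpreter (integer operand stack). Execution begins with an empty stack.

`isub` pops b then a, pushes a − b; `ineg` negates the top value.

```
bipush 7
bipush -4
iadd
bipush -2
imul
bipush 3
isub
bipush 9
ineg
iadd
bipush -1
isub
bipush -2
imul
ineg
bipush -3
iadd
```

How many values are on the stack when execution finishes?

1

bipush 7  : [7]
bipush -4 : [7, -4]
iadd      : [3]
bipush -2 : [3, -2]
imul      : [-6]
bipush 3  : [-6, 3]
isub      : [-9]
bipush 9  : [-9, 9]
ineg      : [-9, -9]
iadd      : [-18]
bipush -1 : [-18, -1]
isub      : [-17]
bipush -2 : [-17, -2]
imul      : [34]
ineg      : [-34]
bipush -3 : [-34, -3]
iadd      : [-37]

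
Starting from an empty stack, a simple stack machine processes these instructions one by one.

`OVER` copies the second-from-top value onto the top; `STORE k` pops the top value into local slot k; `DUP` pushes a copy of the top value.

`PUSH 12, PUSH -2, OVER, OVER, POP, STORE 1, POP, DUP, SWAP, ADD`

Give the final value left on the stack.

PUSH 12 : [12]
PUSH -2 : [12, -2]
OVER    : [12, -2, 12]
OVER    : [12, -2, 12, -2]
POP     : [12, -2, 12]
STORE 1 : [12, -2]
POP     : [12]
DUP     : [12, 12]
SWAP    : [12, 12]
ADD     : [24]

24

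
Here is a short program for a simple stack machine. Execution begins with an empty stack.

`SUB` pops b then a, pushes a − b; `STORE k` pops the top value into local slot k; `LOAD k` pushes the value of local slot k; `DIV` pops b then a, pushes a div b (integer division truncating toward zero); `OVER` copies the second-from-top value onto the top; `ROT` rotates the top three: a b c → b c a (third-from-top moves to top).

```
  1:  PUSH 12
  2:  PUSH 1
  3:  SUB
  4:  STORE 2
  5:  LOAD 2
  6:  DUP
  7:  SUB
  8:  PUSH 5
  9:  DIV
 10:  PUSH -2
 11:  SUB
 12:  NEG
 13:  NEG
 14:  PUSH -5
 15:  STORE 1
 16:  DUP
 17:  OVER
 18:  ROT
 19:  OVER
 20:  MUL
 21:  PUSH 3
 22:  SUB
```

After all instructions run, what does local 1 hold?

-5

PUSH 12 → 12
PUSH 1  → 12 1
SUB     → 11
STORE 2 → (empty)
LOAD 2  → 11
DUP     → 11 11
SUB     → 0
PUSH 5  → 0 5
DIV     → 0
PUSH -2 → 0 -2
SUB     → 2
NEG     → -2
NEG     → 2
PUSH -5 → 2 -5
STORE 1 → 2
DUP     → 2 2
OVER    → 2 2 2
ROT     → 2 2 2
OVER    → 2 2 2 2
MUL     → 2 2 4
PUSH 3  → 2 2 4 3
SUB     → 2 2 1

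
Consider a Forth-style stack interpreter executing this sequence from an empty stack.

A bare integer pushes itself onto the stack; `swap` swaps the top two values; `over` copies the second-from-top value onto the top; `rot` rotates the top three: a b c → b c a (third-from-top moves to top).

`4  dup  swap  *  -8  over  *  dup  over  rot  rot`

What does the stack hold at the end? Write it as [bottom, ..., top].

[16, -128, -128, -128]

4    -> [4]
dup  -> [4, 4]
swap -> [4, 4]
*    -> [16]
-8   -> [16, -8]
over -> [16, -8, 16]
*    -> [16, -128]
dup  -> [16, -128, -128]
over -> [16, -128, -128, -128]
rot  -> [16, -128, -128, -128]
rot  -> [16, -128, -128, -128]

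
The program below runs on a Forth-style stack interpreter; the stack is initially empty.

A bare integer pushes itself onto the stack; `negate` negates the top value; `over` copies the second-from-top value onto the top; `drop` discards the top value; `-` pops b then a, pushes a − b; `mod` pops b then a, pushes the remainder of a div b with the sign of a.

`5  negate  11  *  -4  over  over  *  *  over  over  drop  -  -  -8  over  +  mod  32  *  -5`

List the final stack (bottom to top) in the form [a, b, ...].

[256, -5]

5      : 5
negate : -5
11     : -5 11
*      : -55
-4     : -55 -4
over   : -55 -4 -55
over   : -55 -4 -55 -4
*      : -55 -4 220
*      : -55 -880
over   : -55 -880 -55
over   : -55 -880 -55 -880
drop   : -55 -880 -55
-      : -55 -825
-      : 770
-8     : 770 -8
over   : 770 -8 770
+      : 770 762
mod    : 8
32     : 8 32
*      : 256
-5     : 256 -5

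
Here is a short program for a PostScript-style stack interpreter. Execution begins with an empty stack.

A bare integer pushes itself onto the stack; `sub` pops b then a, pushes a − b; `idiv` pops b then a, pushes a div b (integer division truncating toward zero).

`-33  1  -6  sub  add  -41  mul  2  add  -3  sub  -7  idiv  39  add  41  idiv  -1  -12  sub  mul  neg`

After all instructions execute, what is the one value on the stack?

22

-33  -> [-33]
1    -> [-33, 1]
-6   -> [-33, 1, -6]
sub  -> [-33, 7]
add  -> [-26]
-41  -> [-26, -41]
mul  -> [1066]
2    -> [1066, 2]
add  -> [1068]
-3   -> [1068, -3]
sub  -> [1071]
-7   -> [1071, -7]
idiv -> [-153]
39   -> [-153, 39]
add  -> [-114]
41   -> [-114, 41]
idiv -> [-2]
-1   -> [-2, -1]
-12  -> [-2, -1, -12]
sub  -> [-2, 11]
mul  -> [-22]
neg  -> [22]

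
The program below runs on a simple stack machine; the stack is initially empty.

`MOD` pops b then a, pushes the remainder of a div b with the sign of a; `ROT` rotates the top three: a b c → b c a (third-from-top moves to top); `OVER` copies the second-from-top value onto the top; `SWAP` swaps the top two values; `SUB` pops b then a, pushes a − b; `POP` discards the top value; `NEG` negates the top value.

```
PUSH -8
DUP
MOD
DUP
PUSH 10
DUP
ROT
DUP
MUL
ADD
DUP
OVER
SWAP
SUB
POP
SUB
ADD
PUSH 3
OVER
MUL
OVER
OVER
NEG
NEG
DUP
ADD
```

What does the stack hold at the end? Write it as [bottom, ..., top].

[0, 0, 0, 0]

PUSH -8 : -8
DUP     : -8 -8
MOD     : 0
DUP     : 0 0
PUSH 10 : 0 0 10
DUP     : 0 0 10 10
ROT     : 0 10 10 0
DUP     : 0 10 10 0 0
MUL     : 0 10 10 0
ADD     : 0 10 10
DUP     : 0 10 10 10
OVER    : 0 10 10 10 10
SWAP    : 0 10 10 10 10
SUB     : 0 10 10 0
POP     : 0 10 10
SUB     : 0 0
ADD     : 0
PUSH 3  : 0 3
OVER    : 0 3 0
MUL     : 0 0
OVER    : 0 0 0
OVER    : 0 0 0 0
NEG     : 0 0 0 0
NEG     : 0 0 0 0
DUP     : 0 0 0 0 0
ADD     : 0 0 0 0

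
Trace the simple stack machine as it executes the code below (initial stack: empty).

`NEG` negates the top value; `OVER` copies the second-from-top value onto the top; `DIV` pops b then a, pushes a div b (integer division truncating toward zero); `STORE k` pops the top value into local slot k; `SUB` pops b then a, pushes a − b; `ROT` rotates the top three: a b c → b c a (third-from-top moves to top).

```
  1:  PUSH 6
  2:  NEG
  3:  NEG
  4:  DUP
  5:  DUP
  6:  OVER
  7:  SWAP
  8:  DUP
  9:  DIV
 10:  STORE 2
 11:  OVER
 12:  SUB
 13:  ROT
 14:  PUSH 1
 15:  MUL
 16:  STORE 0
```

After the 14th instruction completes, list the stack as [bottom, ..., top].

[6, 0, 6, 1]

PUSH 6  -> 6
NEG     -> -6
NEG     -> 6
DUP     -> 6 6
DUP     -> 6 6 6
OVER    -> 6 6 6 6
SWAP    -> 6 6 6 6
DUP     -> 6 6 6 6 6
DIV     -> 6 6 6 1
STORE 2 -> 6 6 6
OVER    -> 6 6 6 6
SUB     -> 6 6 0
ROT     -> 6 0 6
PUSH 1  -> 6 0 6 1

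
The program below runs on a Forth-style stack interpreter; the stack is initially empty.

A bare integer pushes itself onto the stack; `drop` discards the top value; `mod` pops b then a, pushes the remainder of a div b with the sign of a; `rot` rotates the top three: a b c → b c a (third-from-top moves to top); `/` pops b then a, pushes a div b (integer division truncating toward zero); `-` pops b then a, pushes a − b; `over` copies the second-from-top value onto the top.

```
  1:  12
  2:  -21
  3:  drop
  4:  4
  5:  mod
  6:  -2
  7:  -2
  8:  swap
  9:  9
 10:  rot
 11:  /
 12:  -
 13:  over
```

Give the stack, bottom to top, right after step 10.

[0, -2, 9, -2]

12   → 12
-21  → 12 -21
drop → 12
4    → 12 4
mod  → 0
-2   → 0 -2
-2   → 0 -2 -2
swap → 0 -2 -2
9    → 0 -2 -2 9
rot  → 0 -2 9 -2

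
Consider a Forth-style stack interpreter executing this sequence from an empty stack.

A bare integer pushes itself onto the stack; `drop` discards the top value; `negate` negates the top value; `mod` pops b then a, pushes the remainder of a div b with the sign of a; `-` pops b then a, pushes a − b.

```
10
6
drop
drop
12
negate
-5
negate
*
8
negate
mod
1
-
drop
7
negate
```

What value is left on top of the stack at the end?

10     : 10
6      : 10 6
drop   : 10
drop   : (empty)
12     : 12
negate : -12
-5     : -12 -5
negate : -12 5
*      : -60
8      : -60 8
negate : -60 -8
mod    : -4
1      : -4 1
-      : -5
drop   : (empty)
7      : 7
negate : -7

-7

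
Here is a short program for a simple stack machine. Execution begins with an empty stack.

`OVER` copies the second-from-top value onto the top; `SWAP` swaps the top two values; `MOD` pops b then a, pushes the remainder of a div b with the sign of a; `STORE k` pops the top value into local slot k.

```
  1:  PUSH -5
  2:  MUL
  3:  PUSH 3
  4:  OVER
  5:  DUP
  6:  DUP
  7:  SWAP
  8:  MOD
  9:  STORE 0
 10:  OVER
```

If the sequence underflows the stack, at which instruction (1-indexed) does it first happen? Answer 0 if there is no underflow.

PUSH -5 : -5
MUL  — needs 2 operands, stack has 1 → underflow

2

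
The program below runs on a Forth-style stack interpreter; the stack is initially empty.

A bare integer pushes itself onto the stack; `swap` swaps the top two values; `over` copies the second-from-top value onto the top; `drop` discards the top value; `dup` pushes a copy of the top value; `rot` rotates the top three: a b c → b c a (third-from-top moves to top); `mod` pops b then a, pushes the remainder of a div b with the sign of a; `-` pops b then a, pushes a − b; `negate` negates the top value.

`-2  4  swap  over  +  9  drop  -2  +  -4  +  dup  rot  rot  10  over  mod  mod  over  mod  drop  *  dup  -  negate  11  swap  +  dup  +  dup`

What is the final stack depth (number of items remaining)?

-2      -2
4       -2 4
swap    4 -2
over    4 -2 4
+       4 2
9       4 2 9
drop    4 2
-2      4 2 -2
+       4 0
-4      4 0 -4
+       4 -4
dup     4 -4 -4
rot     -4 -4 4
rot     -4 4 -4
10      -4 4 -4 10
over    -4 4 -4 10 -4
mod     -4 4 -4 2
mod     -4 4 0
over    -4 4 0 4
mod     -4 4 0
drop    -4 4
*       -16
dup     -16 -16
-       0
negate  0
11      0 11
swap    11 0
+       11
dup     11 11
+       22
dup     22 22

2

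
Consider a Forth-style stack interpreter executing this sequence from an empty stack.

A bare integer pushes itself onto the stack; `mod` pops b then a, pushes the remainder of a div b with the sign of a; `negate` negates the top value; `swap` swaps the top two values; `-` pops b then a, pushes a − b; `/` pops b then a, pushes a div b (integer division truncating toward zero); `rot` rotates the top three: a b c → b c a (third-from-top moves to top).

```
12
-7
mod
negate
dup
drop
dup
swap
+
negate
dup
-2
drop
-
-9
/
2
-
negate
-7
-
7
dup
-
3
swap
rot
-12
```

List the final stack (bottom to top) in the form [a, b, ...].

12      [12]
-7      [12, -7]
mod     [5]
negate  [-5]
dup     [-5, -5]
drop    [-5]
dup     [-5, -5]
swap    [-5, -5]
+       [-10]
negate  [10]
dup     [10, 10]
-2      [10, 10, -2]
drop    [10, 10]
-       [0]
-9      [0, -9]
/       [0]
2       [0, 2]
-       [-2]
negate  [2]
-7      [2, -7]
-       [9]
7       [9, 7]
dup     [9, 7, 7]
-       [9, 0]
3       [9, 0, 3]
swap    [9, 3, 0]
rot     [3, 0, 9]
-12     [3, 0, 9, -12]

[3, 0, 9, -12]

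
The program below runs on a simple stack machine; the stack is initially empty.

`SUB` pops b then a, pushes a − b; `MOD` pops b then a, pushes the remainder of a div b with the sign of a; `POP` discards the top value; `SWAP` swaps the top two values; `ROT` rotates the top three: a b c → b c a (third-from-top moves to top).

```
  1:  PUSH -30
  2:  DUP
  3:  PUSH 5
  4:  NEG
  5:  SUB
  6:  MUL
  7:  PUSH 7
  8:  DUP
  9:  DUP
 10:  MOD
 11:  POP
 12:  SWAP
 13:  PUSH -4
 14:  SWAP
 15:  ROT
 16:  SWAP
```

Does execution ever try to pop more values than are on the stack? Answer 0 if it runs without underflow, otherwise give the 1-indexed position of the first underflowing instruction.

0

PUSH -30 : -30
DUP      : -30 -30
PUSH 5   : -30 -30 5
NEG      : -30 -30 -5
SUB      : -30 -25
MUL      : 750
PUSH 7   : 750 7
DUP      : 750 7 7
DUP      : 750 7 7 7
MOD      : 750 7 0
POP      : 750 7
SWAP     : 7 750
PUSH -4  : 7 750 -4
SWAP     : 7 -4 750
ROT      : -4 750 7
SWAP     : -4 7 750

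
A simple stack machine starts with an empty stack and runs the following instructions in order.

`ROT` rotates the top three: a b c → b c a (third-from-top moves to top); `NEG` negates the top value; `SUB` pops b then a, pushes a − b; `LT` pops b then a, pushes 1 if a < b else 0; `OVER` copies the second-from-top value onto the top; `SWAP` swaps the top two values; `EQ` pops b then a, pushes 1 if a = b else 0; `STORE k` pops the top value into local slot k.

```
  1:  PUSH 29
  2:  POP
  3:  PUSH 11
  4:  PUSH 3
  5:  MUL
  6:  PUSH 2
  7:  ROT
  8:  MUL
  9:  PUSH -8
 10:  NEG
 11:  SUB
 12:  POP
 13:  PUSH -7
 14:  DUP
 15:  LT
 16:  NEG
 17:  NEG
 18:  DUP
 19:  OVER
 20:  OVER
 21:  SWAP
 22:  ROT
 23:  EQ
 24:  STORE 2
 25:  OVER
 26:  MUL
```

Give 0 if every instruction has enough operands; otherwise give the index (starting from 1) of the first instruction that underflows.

7

PUSH 29 -> 29
POP     -> (empty)
PUSH 11 -> 11
PUSH 3  -> 11 3
MUL     -> 33
PUSH 2  -> 33 2
ROT  — needs 3 operands, stack has 2 → underflow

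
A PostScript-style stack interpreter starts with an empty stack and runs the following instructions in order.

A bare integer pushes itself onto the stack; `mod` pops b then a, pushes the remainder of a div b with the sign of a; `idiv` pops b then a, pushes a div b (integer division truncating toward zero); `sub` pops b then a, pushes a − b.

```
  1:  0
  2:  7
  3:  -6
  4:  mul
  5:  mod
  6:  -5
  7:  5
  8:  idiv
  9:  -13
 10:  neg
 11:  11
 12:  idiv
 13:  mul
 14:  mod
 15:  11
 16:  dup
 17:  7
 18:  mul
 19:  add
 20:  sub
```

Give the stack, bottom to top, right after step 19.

[0, 88]

0    -> [0]
7    -> [0, 7]
-6   -> [0, 7, -6]
mul  -> [0, -42]
mod  -> [0]
-5   -> [0, -5]
5    -> [0, -5, 5]
idiv -> [0, -1]
-13  -> [0, -1, -13]
neg  -> [0, -1, 13]
11   -> [0, -1, 13, 11]
idiv -> [0, -1, 1]
mul  -> [0, -1]
mod  -> [0]
11   -> [0, 11]
dup  -> [0, 11, 11]
7    -> [0, 11, 11, 7]
mul  -> [0, 11, 77]
add  -> [0, 88]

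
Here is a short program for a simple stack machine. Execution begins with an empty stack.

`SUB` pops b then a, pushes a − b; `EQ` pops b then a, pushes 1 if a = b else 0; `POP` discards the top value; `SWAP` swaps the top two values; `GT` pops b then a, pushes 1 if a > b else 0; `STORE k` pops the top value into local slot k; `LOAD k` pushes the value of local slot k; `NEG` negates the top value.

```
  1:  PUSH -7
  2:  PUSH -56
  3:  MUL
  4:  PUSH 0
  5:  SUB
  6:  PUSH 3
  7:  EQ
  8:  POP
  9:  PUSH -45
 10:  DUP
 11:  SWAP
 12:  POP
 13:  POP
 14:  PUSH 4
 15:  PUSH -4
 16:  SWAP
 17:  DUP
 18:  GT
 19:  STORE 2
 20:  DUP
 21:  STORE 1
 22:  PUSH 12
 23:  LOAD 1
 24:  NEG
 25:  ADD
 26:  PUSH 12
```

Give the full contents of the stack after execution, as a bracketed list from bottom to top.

[-4, 16, 12]

PUSH -7  → [-7]
PUSH -56 → [-7, -56]
MUL      → [392]
PUSH 0   → [392, 0]
SUB      → [392]
PUSH 3   → [392, 3]
EQ       → [0]
POP      → []
PUSH -45 → [-45]
DUP      → [-45, -45]
SWAP     → [-45, -45]
POP      → [-45]
POP      → []
PUSH 4   → [4]
PUSH -4  → [4, -4]
SWAP     → [-4, 4]
DUP      → [-4, 4, 4]
GT       → [-4, 0]
STORE 2  → [-4]
DUP      → [-4, -4]
STORE 1  → [-4]
PUSH 12  → [-4, 12]
LOAD 1   → [-4, 12, -4]
NEG      → [-4, 12, 4]
ADD      → [-4, 16]
PUSH 12  → [-4, 16, 12]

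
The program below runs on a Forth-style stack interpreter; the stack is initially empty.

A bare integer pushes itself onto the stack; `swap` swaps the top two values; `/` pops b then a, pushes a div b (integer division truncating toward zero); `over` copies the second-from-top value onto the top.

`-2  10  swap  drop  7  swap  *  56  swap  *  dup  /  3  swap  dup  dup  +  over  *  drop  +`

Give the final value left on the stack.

-2   → [-2]
10   → [-2, 10]
swap → [10, -2]
drop → [10]
7    → [10, 7]
swap → [7, 10]
*    → [70]
56   → [70, 56]
swap → [56, 70]
*    → [3920]
dup  → [3920, 3920]
/    → [1]
3    → [1, 3]
swap → [3, 1]
dup  → [3, 1, 1]
dup  → [3, 1, 1, 1]
+    → [3, 1, 2]
over → [3, 1, 2, 1]
*    → [3, 1, 2]
drop → [3, 1]
+    → [4]

4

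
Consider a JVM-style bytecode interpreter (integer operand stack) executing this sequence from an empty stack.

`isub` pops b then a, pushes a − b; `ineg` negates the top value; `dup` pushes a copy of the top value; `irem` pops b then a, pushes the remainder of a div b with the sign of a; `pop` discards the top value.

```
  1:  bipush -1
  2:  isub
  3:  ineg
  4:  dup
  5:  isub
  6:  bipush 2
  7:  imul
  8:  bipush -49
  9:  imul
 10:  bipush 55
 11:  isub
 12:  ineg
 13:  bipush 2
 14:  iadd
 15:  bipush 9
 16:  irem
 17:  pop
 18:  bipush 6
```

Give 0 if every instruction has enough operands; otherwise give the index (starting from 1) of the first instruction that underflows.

bipush -1 → -1
isub  — needs 2 operands, stack has 1 → underflow

2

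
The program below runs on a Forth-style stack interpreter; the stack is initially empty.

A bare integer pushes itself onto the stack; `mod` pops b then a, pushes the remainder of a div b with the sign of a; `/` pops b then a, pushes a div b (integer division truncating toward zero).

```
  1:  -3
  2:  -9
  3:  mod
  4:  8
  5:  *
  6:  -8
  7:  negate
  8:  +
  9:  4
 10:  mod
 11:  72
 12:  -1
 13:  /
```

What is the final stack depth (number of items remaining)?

-3      -3
-9      -3 -9
mod     -3
8       -3 8
*       -24
-8      -24 -8
negate  -24 8
+       -16
4       -16 4
mod     0
72      0 72
-1      0 72 -1
/       0 -72

2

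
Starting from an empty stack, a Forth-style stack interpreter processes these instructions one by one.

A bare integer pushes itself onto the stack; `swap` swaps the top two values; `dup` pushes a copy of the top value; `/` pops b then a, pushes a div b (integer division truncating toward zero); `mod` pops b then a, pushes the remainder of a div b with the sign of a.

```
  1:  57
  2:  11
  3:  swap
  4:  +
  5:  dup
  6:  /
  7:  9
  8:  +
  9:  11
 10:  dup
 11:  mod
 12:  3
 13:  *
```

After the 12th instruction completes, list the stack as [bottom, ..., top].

57   : [57]
11   : [57, 11]
swap : [11, 57]
+    : [68]
dup  : [68, 68]
/    : [1]
9    : [1, 9]
+    : [10]
11   : [10, 11]
dup  : [10, 11, 11]
mod  : [10, 0]
3    : [10, 0, 3]

[10, 0, 3]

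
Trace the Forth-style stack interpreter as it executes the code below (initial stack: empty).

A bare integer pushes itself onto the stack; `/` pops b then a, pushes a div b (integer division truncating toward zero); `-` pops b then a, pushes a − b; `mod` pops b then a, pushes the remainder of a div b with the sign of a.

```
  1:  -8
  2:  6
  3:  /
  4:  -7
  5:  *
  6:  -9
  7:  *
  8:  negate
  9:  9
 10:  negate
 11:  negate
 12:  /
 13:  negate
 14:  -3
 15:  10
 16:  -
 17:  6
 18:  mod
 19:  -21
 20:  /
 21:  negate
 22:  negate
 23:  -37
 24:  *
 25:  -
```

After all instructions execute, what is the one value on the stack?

-7

-8      -8
6       -8 6
/       -1
-7      -1 -7
*       7
-9      7 -9
*       -63
negate  63
9       63 9
negate  63 -9
negate  63 9
/       7
negate  -7
-3      -7 -3
10      -7 -3 10
-       -7 -13
6       -7 -13 6
mod     -7 -1
-21     -7 -1 -21
/       -7 0
negate  -7 0
negate  -7 0
-37     -7 0 -37
*       -7 0
-       -7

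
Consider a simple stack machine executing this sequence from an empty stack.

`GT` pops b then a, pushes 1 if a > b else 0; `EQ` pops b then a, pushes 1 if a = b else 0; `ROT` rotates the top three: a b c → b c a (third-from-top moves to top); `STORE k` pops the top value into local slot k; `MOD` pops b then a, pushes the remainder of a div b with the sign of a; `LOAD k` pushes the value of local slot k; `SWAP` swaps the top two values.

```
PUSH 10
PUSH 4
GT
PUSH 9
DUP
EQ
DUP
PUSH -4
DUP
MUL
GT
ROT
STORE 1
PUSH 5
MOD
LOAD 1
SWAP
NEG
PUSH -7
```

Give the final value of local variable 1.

1

PUSH 10 -> 10
PUSH 4  -> 10 4
GT      -> 1
PUSH 9  -> 1 9
DUP     -> 1 9 9
EQ      -> 1 1
DUP     -> 1 1 1
PUSH -4 -> 1 1 1 -4
DUP     -> 1 1 1 -4 -4
MUL     -> 1 1 1 16
GT      -> 1 1 0
ROT     -> 1 0 1
STORE 1 -> 1 0
PUSH 5  -> 1 0 5
MOD     -> 1 0
LOAD 1  -> 1 0 1
SWAP    -> 1 1 0
NEG     -> 1 1 0
PUSH -7 -> 1 1 0 -7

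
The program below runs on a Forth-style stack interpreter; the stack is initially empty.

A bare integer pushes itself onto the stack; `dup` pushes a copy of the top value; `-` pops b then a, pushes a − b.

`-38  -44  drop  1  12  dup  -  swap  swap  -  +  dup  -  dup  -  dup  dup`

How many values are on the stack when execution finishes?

-38  -> [-38]
-44  -> [-38, -44]
drop -> [-38]
1    -> [-38, 1]
12   -> [-38, 1, 12]
dup  -> [-38, 1, 12, 12]
-    -> [-38, 1, 0]
swap -> [-38, 0, 1]
swap -> [-38, 1, 0]
-    -> [-38, 1]
+    -> [-37]
dup  -> [-37, -37]
-    -> [0]
dup  -> [0, 0]
-    -> [0]
dup  -> [0, 0]
dup  -> [0, 0, 0]

3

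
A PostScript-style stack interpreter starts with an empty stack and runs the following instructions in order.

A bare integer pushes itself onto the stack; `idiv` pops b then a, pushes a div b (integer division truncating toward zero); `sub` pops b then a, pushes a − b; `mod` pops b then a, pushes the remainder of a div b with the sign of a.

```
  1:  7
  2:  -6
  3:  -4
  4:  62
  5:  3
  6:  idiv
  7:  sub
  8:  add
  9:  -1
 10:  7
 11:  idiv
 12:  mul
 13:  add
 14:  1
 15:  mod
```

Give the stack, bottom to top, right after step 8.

7    → [7]
-6   → [7, -6]
-4   → [7, -6, -4]
62   → [7, -6, -4, 62]
3    → [7, -6, -4, 62, 3]
idiv → [7, -6, -4, 20]
sub  → [7, -6, -24]
add  → [7, -30]

[7, -30]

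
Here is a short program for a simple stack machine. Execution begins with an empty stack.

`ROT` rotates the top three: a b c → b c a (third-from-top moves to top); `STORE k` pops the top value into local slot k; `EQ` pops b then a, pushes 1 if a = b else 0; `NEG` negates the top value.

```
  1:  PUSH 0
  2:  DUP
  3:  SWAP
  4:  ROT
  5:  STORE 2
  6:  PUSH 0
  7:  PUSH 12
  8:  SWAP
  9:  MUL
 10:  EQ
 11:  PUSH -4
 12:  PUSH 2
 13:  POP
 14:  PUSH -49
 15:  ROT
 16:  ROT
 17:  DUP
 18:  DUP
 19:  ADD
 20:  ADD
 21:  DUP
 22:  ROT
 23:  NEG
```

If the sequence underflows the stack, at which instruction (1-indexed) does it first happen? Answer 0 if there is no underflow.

PUSH 0  0
DUP     0 0
SWAP    0 0
ROT  — needs 3 operands, stack has 2 → underflow

4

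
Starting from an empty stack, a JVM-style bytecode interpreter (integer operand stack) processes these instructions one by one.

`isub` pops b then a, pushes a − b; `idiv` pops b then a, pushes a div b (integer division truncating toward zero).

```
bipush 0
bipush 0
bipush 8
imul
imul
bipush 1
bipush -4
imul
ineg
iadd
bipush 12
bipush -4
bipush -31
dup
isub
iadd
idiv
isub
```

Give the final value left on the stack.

7

bipush 0    0
bipush 0    0 0
bipush 8    0 0 8
imul        0 0
imul        0
bipush 1    0 1
bipush -4   0 1 -4
imul        0 -4
ineg        0 4
iadd        4
bipush 12   4 12
bipush -4   4 12 -4
bipush -31  4 12 -4 -31
dup         4 12 -4 -31 -31
isub        4 12 -4 0
iadd        4 12 -4
idiv        4 -3
isub        7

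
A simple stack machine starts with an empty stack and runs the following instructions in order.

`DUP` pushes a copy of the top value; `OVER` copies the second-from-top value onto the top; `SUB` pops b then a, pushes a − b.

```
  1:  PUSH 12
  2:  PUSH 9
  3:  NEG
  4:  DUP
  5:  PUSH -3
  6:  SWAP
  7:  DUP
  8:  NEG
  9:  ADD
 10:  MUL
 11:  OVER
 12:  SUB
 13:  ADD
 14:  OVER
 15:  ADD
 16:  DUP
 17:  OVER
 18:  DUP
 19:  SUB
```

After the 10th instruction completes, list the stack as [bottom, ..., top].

[12, -9, 0]

PUSH 12 : [12]
PUSH 9  : [12, 9]
NEG     : [12, -9]
DUP     : [12, -9, -9]
PUSH -3 : [12, -9, -9, -3]
SWAP    : [12, -9, -3, -9]
DUP     : [12, -9, -3, -9, -9]
NEG     : [12, -9, -3, -9, 9]
ADD     : [12, -9, -3, 0]
MUL     : [12, -9, 0]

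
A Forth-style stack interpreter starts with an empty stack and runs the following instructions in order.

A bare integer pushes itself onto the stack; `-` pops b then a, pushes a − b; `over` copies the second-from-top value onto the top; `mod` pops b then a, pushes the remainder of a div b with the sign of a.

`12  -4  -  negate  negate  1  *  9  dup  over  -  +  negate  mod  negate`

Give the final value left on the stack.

12      [12]
-4      [12, -4]
-       [16]
negate  [-16]
negate  [16]
1       [16, 1]
*       [16]
9       [16, 9]
dup     [16, 9, 9]
over    [16, 9, 9, 9]
-       [16, 9, 0]
+       [16, 9]
negate  [16, -9]
mod     [7]
negate  [-7]

-7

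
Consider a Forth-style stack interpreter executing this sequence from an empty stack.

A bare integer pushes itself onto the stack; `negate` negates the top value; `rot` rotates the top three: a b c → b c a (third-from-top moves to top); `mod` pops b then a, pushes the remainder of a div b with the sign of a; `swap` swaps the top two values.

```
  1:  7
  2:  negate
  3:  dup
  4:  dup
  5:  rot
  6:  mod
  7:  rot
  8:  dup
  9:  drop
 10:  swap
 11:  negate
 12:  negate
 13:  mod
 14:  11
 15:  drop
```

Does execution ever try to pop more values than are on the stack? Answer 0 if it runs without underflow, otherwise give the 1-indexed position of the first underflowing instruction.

7      : 7
negate : -7
dup    : -7 -7
dup    : -7 -7 -7
rot    : -7 -7 -7
mod    : -7 0
rot  — needs 3 operands, stack has 2 → underflow

7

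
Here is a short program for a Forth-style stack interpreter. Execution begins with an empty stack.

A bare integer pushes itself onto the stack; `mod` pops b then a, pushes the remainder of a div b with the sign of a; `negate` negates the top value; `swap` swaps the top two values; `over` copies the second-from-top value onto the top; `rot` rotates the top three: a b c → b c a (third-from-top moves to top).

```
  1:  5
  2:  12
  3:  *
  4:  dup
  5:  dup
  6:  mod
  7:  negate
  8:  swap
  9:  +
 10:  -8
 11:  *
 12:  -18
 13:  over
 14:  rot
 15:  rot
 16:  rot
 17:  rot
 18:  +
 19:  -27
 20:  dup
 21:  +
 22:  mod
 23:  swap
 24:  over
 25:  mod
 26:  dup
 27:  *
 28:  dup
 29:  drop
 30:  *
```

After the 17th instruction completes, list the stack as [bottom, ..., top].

5       [5]
12      [5, 12]
*       [60]
dup     [60, 60]
dup     [60, 60, 60]
mod     [60, 0]
negate  [60, 0]
swap    [0, 60]
+       [60]
-8      [60, -8]
*       [-480]
-18     [-480, -18]
over    [-480, -18, -480]
rot     [-18, -480, -480]
rot     [-480, -480, -18]
rot     [-480, -18, -480]
rot     [-18, -480, -480]

[-18, -480, -480]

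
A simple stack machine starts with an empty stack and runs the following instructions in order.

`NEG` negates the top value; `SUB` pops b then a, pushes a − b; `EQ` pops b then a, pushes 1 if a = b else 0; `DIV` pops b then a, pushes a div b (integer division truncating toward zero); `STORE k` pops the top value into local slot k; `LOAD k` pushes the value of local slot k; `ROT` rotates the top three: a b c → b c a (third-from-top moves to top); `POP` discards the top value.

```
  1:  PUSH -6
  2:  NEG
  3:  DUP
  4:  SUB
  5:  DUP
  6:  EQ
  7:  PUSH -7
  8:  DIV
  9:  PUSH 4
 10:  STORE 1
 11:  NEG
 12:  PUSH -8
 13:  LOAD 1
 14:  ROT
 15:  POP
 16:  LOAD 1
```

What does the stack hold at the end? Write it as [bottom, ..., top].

PUSH -6 : -6
NEG     : 6
DUP     : 6 6
SUB     : 0
DUP     : 0 0
EQ      : 1
PUSH -7 : 1 -7
DIV     : 0
PUSH 4  : 0 4
STORE 1 : 0
NEG     : 0
PUSH -8 : 0 -8
LOAD 1  : 0 -8 4
ROT     : -8 4 0
POP     : -8 4
LOAD 1  : -8 4 4

[-8, 4, 4]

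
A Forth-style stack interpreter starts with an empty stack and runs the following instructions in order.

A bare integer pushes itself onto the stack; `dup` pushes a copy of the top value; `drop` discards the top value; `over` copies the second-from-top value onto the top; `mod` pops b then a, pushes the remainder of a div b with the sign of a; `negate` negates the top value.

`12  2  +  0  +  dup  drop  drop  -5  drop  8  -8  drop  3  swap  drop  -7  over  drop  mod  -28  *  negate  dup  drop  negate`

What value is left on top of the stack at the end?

-84

12      12
2       12 2
+       14
0       14 0
+       14
dup     14 14
drop    14
drop    (empty)
-5      -5
drop    (empty)
8       8
-8      8 -8
drop    8
3       8 3
swap    3 8
drop    3
-7      3 -7
over    3 -7 3
drop    3 -7
mod     3
-28     3 -28
*       -84
negate  84
dup     84 84
drop    84
negate  -84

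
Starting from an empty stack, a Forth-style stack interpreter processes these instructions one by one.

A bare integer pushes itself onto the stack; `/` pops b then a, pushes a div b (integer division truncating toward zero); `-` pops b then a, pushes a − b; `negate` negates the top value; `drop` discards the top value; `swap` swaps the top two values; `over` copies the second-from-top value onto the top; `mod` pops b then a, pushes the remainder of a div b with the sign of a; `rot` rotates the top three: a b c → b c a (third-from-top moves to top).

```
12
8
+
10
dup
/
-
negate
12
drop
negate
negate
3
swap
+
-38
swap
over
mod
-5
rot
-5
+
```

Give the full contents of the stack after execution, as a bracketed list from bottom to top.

12      [12]
8       [12, 8]
+       [20]
10      [20, 10]
dup     [20, 10, 10]
/       [20, 1]
-       [19]
negate  [-19]
12      [-19, 12]
drop    [-19]
negate  [19]
negate  [-19]
3       [-19, 3]
swap    [3, -19]
+       [-16]
-38     [-16, -38]
swap    [-38, -16]
over    [-38, -16, -38]
mod     [-38, -16]
-5      [-38, -16, -5]
rot     [-16, -5, -38]
-5      [-16, -5, -38, -5]
+       [-16, -5, -43]

[-16, -5, -43]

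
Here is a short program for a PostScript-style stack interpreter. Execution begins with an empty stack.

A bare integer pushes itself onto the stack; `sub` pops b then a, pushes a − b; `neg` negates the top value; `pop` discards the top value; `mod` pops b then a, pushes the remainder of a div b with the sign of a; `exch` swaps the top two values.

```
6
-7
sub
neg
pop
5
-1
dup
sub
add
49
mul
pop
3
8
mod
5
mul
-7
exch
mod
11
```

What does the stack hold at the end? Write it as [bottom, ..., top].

[-7, 11]

6    -> 6
-7   -> 6 -7
sub  -> 13
neg  -> -13
pop  -> (empty)
5    -> 5
-1   -> 5 -1
dup  -> 5 -1 -1
sub  -> 5 0
add  -> 5
49   -> 5 49
mul  -> 245
pop  -> (empty)
3    -> 3
8    -> 3 8
mod  -> 3
5    -> 3 5
mul  -> 15
-7   -> 15 -7
exch -> -7 15
mod  -> -7
11   -> -7 11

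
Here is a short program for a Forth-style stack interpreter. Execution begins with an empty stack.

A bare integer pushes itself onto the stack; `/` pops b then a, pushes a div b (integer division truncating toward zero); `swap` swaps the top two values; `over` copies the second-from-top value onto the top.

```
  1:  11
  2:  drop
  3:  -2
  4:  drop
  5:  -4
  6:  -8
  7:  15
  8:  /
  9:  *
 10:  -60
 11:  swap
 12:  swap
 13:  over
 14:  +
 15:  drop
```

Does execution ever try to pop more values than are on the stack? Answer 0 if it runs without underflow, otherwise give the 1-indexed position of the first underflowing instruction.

11   -> 11
drop -> (empty)
-2   -> -2
drop -> (empty)
-4   -> -4
-8   -> -4 -8
15   -> -4 -8 15
/    -> -4 0
*    -> 0
-60  -> 0 -60
swap -> -60 0
swap -> 0 -60
over -> 0 -60 0
+    -> 0 -60
drop -> 0

0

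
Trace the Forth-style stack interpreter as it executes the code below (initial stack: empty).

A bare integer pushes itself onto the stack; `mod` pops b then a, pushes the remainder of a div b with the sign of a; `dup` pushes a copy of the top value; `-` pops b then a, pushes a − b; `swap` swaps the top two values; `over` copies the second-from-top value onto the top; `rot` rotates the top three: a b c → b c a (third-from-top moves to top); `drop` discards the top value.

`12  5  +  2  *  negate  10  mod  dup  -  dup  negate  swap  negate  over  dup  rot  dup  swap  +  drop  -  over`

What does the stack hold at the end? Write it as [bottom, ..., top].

12      [12]
5       [12, 5]
+       [17]
2       [17, 2]
*       [34]
negate  [-34]
10      [-34, 10]
mod     [-4]
dup     [-4, -4]
-       [0]
dup     [0, 0]
negate  [0, 0]
swap    [0, 0]
negate  [0, 0]
over    [0, 0, 0]
dup     [0, 0, 0, 0]
rot     [0, 0, 0, 0]
dup     [0, 0, 0, 0, 0]
swap    [0, 0, 0, 0, 0]
+       [0, 0, 0, 0]
drop    [0, 0, 0]
-       [0, 0]
over    [0, 0, 0]

[0, 0, 0]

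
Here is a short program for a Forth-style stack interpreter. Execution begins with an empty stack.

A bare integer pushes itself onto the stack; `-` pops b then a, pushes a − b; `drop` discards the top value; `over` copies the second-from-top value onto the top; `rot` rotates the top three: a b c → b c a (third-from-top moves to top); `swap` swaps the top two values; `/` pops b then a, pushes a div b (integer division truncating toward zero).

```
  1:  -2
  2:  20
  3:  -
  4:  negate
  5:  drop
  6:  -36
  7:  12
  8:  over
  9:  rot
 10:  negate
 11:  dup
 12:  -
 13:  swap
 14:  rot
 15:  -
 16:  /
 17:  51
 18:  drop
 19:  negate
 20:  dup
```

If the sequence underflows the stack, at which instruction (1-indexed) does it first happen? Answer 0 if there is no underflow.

-2     -> [-2]
20     -> [-2, 20]
-      -> [-22]
negate -> [22]
drop   -> []
-36    -> [-36]
12     -> [-36, 12]
over   -> [-36, 12, -36]
rot    -> [12, -36, -36]
negate -> [12, -36, 36]
dup    -> [12, -36, 36, 36]
-      -> [12, -36, 0]
swap   -> [12, 0, -36]
rot    -> [0, -36, 12]
-      -> [0, -48]
/      -> [0]
51     -> [0, 51]
drop   -> [0]
negate -> [0]
dup    -> [0, 0]

0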